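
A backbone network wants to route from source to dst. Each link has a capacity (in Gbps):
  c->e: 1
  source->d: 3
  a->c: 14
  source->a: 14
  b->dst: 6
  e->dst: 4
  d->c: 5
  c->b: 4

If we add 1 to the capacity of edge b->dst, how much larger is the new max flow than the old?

Original max flow = 5.
Edge b->dst does not cross the min cut (source side {a, c, d, source}), so extra capacity there cannot help.
New max flow = 5. Increase = 0.

0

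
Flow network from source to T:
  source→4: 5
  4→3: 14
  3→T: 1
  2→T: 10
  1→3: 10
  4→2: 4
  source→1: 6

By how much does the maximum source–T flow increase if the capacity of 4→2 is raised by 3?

1

Original max flow = 5.
After raising cap(4→2), augmenting paths through that edge carry 1 more unit.
New max flow = 6. Increase = 1.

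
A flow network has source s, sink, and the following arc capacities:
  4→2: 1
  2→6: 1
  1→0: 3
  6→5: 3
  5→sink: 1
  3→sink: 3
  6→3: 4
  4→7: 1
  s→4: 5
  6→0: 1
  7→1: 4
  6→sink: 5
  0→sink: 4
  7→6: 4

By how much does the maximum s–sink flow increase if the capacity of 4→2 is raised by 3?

Original max flow = 2.
Even with extra capacity on 4→2, another cut of capacity 2 remains binding.
New max flow = 2. Increase = 0.

0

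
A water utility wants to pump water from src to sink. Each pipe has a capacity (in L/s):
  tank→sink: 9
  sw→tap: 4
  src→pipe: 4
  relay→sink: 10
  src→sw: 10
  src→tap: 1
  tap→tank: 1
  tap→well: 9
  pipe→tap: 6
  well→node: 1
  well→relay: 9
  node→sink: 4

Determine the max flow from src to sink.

Augment src→tap→tank→sink: bottleneck 1. Total 1.
Augment src→pipe→tap→well→node→sink: bottleneck 1. Total 2.
Augment src→pipe→tap→well→relay→sink: bottleneck 3. Total 5.
Augment src→sw→tap→well→relay→sink: bottleneck 4. Total 9.
No augmenting path remains in the residual graph.

9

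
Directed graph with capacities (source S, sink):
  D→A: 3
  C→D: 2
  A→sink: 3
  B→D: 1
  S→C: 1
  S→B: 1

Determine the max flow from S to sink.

Augment S→C→D→A→sink: bottleneck 1. Total 1.
Augment S→B→D→A→sink: bottleneck 1. Total 2.
No augmenting path remains in the residual graph.

2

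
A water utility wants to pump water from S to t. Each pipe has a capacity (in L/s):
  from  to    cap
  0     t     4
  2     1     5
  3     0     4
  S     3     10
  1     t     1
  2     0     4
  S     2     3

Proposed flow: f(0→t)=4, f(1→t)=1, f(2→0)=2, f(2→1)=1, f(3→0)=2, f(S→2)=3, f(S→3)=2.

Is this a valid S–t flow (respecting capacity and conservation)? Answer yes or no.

Every edge has 0 ≤ f(e) ≤ cap(e).
At each intermediate node, inflow equals outflow.

Yes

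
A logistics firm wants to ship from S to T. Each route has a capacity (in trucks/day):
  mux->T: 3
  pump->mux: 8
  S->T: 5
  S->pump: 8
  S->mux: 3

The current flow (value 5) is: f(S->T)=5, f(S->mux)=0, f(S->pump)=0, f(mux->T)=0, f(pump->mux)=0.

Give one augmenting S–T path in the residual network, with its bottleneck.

S->mux->T, bottleneck 3

Residual along S->mux->T: S->mux: 3, mux->T: 3.
Bottleneck = min = 3.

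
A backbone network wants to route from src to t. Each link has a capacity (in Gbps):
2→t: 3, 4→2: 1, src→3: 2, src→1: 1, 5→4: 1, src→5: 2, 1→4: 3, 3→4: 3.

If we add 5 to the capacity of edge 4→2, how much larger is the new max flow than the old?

2

Original max flow = 1.
After raising cap(4→2), augmenting paths through that edge carry 2 more units.
New max flow = 3. Increase = 2.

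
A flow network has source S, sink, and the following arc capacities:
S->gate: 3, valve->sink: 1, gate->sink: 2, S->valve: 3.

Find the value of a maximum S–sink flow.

3

Augment S->valve->sink: bottleneck 1. Total 1.
Augment S->gate->sink: bottleneck 2. Total 3.
No augmenting path remains in the residual graph.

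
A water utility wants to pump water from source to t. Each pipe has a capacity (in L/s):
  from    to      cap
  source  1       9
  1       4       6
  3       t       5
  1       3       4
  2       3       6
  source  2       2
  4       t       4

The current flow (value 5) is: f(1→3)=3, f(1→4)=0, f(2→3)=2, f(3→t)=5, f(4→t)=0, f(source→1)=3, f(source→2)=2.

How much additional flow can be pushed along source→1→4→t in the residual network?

4

Residual capacities along the path: source→1: 6, 1→4: 6, 4→t: 4.
Minimum is 4.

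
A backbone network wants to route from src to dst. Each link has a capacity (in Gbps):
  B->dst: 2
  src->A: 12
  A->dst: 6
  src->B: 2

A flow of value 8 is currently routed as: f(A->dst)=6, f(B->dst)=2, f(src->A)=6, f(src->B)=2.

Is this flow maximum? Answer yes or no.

Yes

Residual reachable from src: {A, src}; dst is not reachable.
Saturated cut: src->B, A->dst with total capacity 8 = current flow value. Flow is maximum.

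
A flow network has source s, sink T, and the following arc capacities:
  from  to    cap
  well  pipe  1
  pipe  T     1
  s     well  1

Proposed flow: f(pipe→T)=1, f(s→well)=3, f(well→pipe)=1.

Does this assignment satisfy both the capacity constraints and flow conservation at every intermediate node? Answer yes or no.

Capacity violated on s→well: flow 3 > capacity 1.

No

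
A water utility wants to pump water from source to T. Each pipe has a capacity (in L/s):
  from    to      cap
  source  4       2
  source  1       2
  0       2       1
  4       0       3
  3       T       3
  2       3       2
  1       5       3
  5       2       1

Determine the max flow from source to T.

Augment source→1→5→2→3→T: bottleneck 1. Total 1.
Augment source→4→0→2→3→T: bottleneck 1. Total 2.
No augmenting path remains in the residual graph.

2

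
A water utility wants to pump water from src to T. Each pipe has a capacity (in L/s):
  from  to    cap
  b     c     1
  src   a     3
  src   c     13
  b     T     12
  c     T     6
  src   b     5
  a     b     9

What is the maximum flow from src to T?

14

Augment src→b→T: bottleneck 5. Total 5.
Augment src→c→T: bottleneck 6. Total 11.
Augment src→a→b→T: bottleneck 3. Total 14.
No augmenting path remains in the residual graph.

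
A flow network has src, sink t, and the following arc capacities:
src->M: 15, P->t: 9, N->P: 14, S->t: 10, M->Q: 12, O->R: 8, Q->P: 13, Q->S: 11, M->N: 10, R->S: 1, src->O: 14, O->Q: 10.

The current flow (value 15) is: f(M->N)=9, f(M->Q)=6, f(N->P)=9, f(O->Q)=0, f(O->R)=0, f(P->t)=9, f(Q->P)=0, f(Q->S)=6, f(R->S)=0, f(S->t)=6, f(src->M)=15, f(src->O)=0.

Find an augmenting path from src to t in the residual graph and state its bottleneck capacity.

Residual along src->O->Q->S->t: src->O: 14, O->Q: 10, Q->S: 5, S->t: 4.
Bottleneck = min = 4.

src->O->Q->S->t, bottleneck 4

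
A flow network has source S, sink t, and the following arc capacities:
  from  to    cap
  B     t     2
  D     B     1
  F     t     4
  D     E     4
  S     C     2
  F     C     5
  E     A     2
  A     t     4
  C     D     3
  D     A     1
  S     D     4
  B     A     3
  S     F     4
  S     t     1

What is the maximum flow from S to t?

9

Augment S→t: bottleneck 1. Total 1.
Augment S→F→t: bottleneck 4. Total 5.
Augment S→D→B→t: bottleneck 1. Total 6.
Augment S→D→A→t: bottleneck 1. Total 7.
Augment S→D→E→A→t: bottleneck 2. Total 9.
No augmenting path remains in the residual graph.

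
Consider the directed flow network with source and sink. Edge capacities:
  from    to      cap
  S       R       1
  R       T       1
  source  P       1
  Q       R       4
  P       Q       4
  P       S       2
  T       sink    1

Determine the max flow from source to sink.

1

Augment source->P->S->R->T->sink: bottleneck 1. Total 1.
No augmenting path remains in the residual graph.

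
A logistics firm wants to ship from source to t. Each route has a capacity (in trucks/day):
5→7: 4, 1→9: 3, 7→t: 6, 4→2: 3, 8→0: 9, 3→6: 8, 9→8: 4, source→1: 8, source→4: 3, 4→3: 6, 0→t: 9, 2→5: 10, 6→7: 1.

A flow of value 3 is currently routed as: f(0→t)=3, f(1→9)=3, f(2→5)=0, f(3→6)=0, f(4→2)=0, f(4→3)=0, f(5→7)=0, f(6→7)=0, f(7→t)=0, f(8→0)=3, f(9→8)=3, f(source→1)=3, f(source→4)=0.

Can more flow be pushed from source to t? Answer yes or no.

Yes

Residual path source→4→3→6→7→t has bottleneck 1 > 0.
Pushing 1 along it raises the flow to 4, so the given flow is not maximum.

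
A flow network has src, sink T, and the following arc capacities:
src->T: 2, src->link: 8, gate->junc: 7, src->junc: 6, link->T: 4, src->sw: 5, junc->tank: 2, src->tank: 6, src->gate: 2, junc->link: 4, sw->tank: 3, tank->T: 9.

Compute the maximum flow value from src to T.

Augment src->T: bottleneck 2. Total 2.
Augment src->link->T: bottleneck 4. Total 6.
Augment src->tank->T: bottleneck 6. Total 12.
Augment src->junc->tank->T: bottleneck 2. Total 14.
Augment src->sw->tank->T: bottleneck 1. Total 15.
No augmenting path remains in the residual graph.

15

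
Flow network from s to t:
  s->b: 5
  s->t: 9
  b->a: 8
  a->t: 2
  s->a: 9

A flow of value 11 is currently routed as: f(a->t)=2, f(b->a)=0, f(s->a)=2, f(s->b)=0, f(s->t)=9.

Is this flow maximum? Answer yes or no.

Yes

Residual reachable from s: {a, b, s}; t is not reachable.
Saturated cut: s->t, a->t with total capacity 11 = current flow value. Flow is maximum.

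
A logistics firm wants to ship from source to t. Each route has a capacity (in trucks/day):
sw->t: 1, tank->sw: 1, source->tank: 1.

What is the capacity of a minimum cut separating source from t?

Max flow = 1 (via 1 augmenting path).
In the residual at optimum, the set reachable from source is {source}.
Cut edges: source->tank (cap 1). Sum = 1.

1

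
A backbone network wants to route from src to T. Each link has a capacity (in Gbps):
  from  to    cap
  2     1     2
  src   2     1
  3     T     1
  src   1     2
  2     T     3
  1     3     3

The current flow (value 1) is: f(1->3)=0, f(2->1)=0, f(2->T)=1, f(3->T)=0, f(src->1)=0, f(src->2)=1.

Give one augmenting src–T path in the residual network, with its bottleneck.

src->1->3->T, bottleneck 1

Residual along src->1->3->T: src->1: 2, 1->3: 3, 3->T: 1.
Bottleneck = min = 1.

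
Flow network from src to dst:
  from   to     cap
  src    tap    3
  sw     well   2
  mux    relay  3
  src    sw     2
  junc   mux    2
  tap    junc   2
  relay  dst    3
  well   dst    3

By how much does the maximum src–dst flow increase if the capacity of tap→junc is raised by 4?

Original max flow = 4.
Even with extra capacity on tap→junc, another cut of capacity 4 remains binding.
New max flow = 4. Increase = 0.

0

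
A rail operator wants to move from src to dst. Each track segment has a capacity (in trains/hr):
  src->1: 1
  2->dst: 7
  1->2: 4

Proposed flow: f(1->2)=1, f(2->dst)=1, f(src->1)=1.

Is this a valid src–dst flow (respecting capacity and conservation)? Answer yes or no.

Every edge has 0 ≤ f(e) ≤ cap(e).
At each intermediate node, inflow equals outflow.

Yes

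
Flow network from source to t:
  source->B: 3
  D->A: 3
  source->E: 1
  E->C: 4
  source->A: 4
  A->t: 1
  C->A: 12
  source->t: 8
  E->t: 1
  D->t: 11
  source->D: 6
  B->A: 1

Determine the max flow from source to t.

16

Augment source->t: bottleneck 8. Total 8.
Augment source->E->t: bottleneck 1. Total 9.
Augment source->D->t: bottleneck 6. Total 15.
Augment source->A->t: bottleneck 1. Total 16.
No augmenting path remains in the residual graph.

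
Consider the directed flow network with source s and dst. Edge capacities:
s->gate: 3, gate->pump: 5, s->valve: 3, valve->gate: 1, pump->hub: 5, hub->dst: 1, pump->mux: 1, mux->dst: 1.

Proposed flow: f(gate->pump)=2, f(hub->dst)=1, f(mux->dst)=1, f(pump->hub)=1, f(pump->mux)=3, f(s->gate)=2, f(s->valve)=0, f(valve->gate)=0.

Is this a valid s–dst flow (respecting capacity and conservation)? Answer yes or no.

Capacity violated on pump->mux: flow 3 > capacity 1.

No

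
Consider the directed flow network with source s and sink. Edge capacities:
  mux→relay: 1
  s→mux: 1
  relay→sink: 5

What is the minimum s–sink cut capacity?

Max flow = 1 (via 1 augmenting path).
In the residual at optimum, the set reachable from s is {s}.
Cut edges: s→mux (cap 1). Sum = 1.

1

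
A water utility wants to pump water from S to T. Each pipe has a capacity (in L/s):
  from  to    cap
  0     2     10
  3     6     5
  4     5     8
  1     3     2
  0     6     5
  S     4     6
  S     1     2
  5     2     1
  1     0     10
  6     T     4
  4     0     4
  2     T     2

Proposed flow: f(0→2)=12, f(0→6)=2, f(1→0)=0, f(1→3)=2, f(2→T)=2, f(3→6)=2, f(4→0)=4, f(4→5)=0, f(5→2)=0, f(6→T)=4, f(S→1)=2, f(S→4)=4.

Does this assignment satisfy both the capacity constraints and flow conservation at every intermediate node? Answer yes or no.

Capacity violated on 0→2: flow 12 > capacity 10.

No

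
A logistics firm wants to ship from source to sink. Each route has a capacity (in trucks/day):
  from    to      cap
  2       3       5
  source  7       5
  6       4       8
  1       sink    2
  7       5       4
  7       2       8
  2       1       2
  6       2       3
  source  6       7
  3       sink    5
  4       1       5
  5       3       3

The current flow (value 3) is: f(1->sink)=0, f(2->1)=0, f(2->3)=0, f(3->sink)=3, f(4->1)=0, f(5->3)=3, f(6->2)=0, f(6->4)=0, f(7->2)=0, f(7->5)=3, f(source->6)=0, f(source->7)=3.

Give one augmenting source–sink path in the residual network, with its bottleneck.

Residual along source->7->2->3->sink: source->7: 2, 7->2: 8, 2->3: 5, 3->sink: 2.
Bottleneck = min = 2.

source->7->2->3->sink, bottleneck 2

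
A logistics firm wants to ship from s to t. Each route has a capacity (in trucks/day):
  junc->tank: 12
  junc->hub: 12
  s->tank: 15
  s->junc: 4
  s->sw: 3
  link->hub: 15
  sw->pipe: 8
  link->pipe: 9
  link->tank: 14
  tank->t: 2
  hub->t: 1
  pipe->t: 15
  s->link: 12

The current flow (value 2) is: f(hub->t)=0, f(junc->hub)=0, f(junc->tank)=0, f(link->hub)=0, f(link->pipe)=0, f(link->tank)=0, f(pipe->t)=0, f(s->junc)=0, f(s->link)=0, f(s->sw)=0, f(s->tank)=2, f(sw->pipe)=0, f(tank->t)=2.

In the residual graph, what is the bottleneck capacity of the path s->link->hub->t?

1

Residual capacities along the path: s->link: 12, link->hub: 15, hub->t: 1.
Minimum is 1.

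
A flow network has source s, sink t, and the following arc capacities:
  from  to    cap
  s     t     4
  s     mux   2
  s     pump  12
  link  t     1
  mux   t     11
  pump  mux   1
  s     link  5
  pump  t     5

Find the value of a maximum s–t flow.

13

Augment s→t: bottleneck 4. Total 4.
Augment s→pump→t: bottleneck 5. Total 9.
Augment s→link→t: bottleneck 1. Total 10.
Augment s→mux→t: bottleneck 2. Total 12.
Augment s→pump→mux→t: bottleneck 1. Total 13.
No augmenting path remains in the residual graph.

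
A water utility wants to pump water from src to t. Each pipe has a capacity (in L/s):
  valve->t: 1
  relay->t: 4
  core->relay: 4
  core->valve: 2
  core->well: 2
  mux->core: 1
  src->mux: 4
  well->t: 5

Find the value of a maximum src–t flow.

1

Augment src->mux->core->relay->t: bottleneck 1. Total 1.
No augmenting path remains in the residual graph.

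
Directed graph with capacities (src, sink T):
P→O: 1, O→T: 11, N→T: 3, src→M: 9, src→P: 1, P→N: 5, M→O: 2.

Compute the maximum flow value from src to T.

3

Augment src→P→N→T: bottleneck 1. Total 1.
Augment src→M→O→T: bottleneck 2. Total 3.
No augmenting path remains in the residual graph.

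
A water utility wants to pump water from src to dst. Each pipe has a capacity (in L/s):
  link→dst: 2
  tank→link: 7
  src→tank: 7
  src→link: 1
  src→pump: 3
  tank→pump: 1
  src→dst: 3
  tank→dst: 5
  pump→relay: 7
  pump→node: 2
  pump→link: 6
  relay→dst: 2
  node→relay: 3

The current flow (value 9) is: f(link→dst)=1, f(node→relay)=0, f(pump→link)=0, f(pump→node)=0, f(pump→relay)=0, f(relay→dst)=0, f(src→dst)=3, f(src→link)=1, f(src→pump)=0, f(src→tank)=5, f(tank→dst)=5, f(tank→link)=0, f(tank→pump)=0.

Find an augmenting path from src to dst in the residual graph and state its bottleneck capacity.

Residual along src→tank→link→dst: src→tank: 2, tank→link: 7, link→dst: 1.
Bottleneck = min = 1.

src→tank→link→dst, bottleneck 1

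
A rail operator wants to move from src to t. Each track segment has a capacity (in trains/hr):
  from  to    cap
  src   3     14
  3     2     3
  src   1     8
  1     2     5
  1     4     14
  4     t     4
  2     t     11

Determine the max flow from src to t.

Augment src→3→2→t: bottleneck 3. Total 3.
Augment src→1→2→t: bottleneck 5. Total 8.
Augment src→1→4→t: bottleneck 3. Total 11.
No augmenting path remains in the residual graph.

11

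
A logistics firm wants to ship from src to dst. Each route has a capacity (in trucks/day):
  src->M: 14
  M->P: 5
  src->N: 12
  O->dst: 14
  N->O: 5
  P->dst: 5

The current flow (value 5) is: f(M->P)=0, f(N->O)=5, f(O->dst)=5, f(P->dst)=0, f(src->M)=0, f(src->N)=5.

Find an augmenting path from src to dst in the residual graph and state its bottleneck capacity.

src->M->P->dst, bottleneck 5

Residual along src->M->P->dst: src->M: 14, M->P: 5, P->dst: 5.
Bottleneck = min = 5.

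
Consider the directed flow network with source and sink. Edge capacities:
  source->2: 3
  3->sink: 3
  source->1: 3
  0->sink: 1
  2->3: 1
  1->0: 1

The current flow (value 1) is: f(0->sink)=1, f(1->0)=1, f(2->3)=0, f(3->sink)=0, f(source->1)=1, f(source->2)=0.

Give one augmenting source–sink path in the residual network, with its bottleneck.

Residual along source->2->3->sink: source->2: 3, 2->3: 1, 3->sink: 3.
Bottleneck = min = 1.

source->2->3->sink, bottleneck 1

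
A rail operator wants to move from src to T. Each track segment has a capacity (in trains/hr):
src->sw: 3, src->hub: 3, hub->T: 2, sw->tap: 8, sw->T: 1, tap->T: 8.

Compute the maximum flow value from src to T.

5

Augment src->hub->T: bottleneck 2. Total 2.
Augment src->sw->T: bottleneck 1. Total 3.
Augment src->sw->tap->T: bottleneck 2. Total 5.
No augmenting path remains in the residual graph.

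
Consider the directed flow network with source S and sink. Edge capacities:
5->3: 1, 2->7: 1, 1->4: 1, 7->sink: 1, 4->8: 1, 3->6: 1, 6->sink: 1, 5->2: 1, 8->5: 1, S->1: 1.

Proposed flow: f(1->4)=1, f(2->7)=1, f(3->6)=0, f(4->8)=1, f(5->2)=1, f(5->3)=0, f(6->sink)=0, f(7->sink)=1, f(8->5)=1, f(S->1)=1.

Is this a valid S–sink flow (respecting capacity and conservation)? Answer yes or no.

Yes

Every edge has 0 ≤ f(e) ≤ cap(e).
At each intermediate node, inflow equals outflow.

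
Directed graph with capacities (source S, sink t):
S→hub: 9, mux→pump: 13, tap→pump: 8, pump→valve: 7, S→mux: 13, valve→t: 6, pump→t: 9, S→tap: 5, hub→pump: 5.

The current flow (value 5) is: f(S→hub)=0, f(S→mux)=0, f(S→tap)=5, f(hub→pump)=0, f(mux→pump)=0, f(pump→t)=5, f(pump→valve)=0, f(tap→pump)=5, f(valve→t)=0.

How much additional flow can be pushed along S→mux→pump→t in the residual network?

Residual capacities along the path: S→mux: 13, mux→pump: 13, pump→t: 4.
Minimum is 4.

4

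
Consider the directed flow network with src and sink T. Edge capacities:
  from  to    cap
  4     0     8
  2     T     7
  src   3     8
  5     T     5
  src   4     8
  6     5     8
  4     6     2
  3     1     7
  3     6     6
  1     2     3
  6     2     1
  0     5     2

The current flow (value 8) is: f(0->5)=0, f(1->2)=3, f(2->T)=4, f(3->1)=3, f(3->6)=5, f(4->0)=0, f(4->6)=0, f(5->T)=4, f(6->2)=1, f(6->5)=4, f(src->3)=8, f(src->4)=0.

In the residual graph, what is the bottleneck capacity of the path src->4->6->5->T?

1

Residual capacities along the path: src->4: 8, 4->6: 2, 6->5: 4, 5->T: 1.
Minimum is 1.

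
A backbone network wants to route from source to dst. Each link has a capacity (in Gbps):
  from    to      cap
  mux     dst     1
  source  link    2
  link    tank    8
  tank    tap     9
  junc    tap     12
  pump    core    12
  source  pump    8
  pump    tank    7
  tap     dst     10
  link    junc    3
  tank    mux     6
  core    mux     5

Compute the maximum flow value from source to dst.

10

Augment source→link→junc→tap→dst: bottleneck 2. Total 2.
Augment source→pump→tank→tap→dst: bottleneck 7. Total 9.
Augment source→pump→core→mux→dst: bottleneck 1. Total 10.
No augmenting path remains in the residual graph.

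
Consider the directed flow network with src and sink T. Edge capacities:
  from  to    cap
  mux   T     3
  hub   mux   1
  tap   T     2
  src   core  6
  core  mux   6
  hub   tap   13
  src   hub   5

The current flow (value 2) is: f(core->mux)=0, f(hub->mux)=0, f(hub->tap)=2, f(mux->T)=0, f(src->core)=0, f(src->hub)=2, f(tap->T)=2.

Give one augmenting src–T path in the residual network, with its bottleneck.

Residual along src->hub->mux->T: src->hub: 3, hub->mux: 1, mux->T: 3.
Bottleneck = min = 1.

src->hub->mux->T, bottleneck 1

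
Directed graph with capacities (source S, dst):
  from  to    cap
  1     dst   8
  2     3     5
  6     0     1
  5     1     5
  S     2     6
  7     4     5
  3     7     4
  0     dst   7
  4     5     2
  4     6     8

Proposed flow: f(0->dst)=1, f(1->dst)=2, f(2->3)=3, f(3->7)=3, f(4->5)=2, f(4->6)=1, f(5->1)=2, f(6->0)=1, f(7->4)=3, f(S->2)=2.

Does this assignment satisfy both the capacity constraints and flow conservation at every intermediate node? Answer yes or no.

No

Conservation fails at 2: inflow 2 ≠ outflow 3.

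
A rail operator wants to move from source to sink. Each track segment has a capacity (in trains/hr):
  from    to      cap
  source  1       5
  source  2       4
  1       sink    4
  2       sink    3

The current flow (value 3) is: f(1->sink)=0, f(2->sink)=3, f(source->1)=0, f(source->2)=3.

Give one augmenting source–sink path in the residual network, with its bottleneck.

Residual along source->1->sink: source->1: 5, 1->sink: 4.
Bottleneck = min = 4.

source->1->sink, bottleneck 4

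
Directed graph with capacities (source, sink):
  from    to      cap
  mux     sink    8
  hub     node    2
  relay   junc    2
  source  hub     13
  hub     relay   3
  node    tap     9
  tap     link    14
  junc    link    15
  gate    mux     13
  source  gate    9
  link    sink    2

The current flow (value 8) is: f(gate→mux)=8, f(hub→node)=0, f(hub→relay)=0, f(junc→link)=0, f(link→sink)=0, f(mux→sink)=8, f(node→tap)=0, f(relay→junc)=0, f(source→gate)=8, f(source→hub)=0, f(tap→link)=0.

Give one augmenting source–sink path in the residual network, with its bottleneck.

source→hub→node→tap→link→sink, bottleneck 2

Residual along source→hub→node→tap→link→sink: source→hub: 13, hub→node: 2, node→tap: 9, tap→link: 14, link→sink: 2.
Bottleneck = min = 2.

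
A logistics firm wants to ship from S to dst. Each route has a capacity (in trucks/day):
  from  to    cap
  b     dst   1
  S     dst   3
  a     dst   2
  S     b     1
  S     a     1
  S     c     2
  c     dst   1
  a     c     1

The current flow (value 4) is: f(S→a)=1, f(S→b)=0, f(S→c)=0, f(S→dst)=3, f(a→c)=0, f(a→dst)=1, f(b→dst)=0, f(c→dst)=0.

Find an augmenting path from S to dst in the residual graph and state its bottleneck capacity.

S→c→dst, bottleneck 1

Residual along S→c→dst: S→c: 2, c→dst: 1.
Bottleneck = min = 1.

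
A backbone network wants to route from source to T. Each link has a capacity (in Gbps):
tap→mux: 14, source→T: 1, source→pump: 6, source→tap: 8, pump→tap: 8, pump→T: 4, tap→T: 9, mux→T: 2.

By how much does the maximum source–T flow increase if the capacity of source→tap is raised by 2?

Original max flow = 15.
After raising cap(source→tap), augmenting paths through that edge carry 1 more unit.
New max flow = 16. Increase = 1.

1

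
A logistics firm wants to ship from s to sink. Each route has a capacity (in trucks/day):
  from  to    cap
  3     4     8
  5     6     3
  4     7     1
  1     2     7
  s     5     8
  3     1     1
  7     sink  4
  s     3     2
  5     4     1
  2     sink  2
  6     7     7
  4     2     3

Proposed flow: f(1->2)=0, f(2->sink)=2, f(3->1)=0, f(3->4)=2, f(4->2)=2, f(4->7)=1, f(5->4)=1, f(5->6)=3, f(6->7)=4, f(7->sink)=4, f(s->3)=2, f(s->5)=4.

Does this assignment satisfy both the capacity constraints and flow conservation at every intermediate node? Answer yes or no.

No

Conservation fails at 6: inflow 3 ≠ outflow 4.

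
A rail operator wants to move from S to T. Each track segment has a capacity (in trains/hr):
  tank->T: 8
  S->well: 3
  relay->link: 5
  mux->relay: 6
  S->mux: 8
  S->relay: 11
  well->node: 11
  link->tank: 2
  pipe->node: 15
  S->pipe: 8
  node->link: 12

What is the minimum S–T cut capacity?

Max flow = 2 (via 1 augmenting path).
In the residual at optimum, the set reachable from S is {S, link, mux, node, pipe, relay, well}.
Cut edges: link->tank (cap 2). Sum = 2.

2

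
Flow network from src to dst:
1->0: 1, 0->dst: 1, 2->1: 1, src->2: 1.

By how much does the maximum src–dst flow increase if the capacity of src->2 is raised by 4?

0

Original max flow = 1.
Even with extra capacity on src->2, another cut of capacity 1 remains binding.
New max flow = 1. Increase = 0.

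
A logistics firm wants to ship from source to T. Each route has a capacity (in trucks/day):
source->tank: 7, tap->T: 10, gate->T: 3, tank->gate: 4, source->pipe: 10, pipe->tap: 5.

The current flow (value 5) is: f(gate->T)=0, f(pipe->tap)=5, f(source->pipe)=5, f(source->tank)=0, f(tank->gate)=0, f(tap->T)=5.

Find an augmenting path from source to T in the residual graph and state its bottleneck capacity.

Residual along source->tank->gate->T: source->tank: 7, tank->gate: 4, gate->T: 3.
Bottleneck = min = 3.

source->tank->gate->T, bottleneck 3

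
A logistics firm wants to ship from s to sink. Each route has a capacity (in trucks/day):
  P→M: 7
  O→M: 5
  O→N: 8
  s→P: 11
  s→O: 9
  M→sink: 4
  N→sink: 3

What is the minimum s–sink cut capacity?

7

Max flow = 7 (via 2 augmenting paths).
In the residual at optimum, the set reachable from s is {M, N, O, P, s}.
Cut edges: M→sink (cap 4), N→sink (cap 3). Sum = 7.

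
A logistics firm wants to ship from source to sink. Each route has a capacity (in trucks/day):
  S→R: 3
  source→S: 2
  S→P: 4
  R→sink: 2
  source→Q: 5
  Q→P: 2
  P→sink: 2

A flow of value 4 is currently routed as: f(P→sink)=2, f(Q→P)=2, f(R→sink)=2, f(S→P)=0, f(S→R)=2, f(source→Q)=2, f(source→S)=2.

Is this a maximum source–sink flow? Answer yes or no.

Yes

Residual reachable from source: {Q, source}; sink is not reachable.
Saturated cut: source→S, Q→P with total capacity 4 = current flow value. Flow is maximum.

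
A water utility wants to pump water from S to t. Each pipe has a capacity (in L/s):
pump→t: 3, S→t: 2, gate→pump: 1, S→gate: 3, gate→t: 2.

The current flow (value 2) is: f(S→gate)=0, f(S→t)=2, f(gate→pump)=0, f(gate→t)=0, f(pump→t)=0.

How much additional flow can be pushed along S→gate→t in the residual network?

2

Residual capacities along the path: S→gate: 3, gate→t: 2.
Minimum is 2.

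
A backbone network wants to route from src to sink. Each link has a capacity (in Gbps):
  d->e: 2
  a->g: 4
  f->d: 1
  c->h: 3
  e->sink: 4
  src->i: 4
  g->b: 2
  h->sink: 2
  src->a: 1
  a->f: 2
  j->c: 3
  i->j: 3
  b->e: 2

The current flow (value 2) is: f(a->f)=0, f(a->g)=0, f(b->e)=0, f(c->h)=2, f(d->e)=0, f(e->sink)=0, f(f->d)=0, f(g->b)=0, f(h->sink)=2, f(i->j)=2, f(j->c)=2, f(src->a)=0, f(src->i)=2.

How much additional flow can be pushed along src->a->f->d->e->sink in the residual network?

1

Residual capacities along the path: src->a: 1, a->f: 2, f->d: 1, d->e: 2, e->sink: 4.
Minimum is 1.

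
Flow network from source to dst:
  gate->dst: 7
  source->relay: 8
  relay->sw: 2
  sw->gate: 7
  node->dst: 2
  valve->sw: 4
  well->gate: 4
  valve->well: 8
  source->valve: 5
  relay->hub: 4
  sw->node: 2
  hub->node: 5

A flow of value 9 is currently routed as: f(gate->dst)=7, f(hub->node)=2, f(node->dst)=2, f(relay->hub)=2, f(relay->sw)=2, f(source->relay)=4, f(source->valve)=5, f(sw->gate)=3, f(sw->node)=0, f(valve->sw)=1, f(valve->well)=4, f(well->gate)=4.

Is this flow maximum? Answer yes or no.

Yes

Residual reachable from source: {hub, node, relay, source}; dst is not reachable.
Saturated cut: source->valve, relay->sw, node->dst with total capacity 9 = current flow value. Flow is maximum.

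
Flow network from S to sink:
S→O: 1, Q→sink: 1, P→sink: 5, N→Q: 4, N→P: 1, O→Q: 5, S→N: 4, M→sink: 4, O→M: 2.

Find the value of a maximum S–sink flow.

3

Augment S→O→M→sink: bottleneck 1. Total 1.
Augment S→N→P→sink: bottleneck 1. Total 2.
Augment S→N→Q→sink: bottleneck 1. Total 3.
No augmenting path remains in the residual graph.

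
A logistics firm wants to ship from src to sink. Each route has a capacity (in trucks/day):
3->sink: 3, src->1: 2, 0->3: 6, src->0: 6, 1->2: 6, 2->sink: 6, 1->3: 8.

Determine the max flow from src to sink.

Augment src->1->2->sink: bottleneck 2. Total 2.
Augment src->0->3->sink: bottleneck 3. Total 5.
No augmenting path remains in the residual graph.

5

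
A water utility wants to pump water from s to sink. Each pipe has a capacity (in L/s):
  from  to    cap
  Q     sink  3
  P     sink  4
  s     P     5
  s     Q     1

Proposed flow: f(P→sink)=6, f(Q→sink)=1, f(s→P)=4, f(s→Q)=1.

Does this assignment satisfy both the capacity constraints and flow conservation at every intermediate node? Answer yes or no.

Capacity violated on P→sink: flow 6 > capacity 4.

No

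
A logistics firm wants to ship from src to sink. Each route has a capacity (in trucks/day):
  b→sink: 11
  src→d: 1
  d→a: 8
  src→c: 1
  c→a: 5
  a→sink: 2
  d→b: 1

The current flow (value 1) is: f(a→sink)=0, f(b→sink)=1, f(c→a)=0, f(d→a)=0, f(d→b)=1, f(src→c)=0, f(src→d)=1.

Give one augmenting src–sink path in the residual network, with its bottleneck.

src→c→a→sink, bottleneck 1

Residual along src→c→a→sink: src→c: 1, c→a: 5, a→sink: 2.
Bottleneck = min = 1.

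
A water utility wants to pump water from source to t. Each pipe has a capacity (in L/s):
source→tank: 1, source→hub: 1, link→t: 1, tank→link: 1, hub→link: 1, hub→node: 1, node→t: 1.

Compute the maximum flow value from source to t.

Augment source→tank→link→t: bottleneck 1. Total 1.
Augment source→hub→node→t: bottleneck 1. Total 2.
No augmenting path remains in the residual graph.

2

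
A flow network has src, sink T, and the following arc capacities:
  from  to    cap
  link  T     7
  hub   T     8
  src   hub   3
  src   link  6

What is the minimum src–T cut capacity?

Max flow = 9 (via 2 augmenting paths).
In the residual at optimum, the set reachable from src is {src}.
Cut edges: src->hub (cap 3), src->link (cap 6). Sum = 9.

9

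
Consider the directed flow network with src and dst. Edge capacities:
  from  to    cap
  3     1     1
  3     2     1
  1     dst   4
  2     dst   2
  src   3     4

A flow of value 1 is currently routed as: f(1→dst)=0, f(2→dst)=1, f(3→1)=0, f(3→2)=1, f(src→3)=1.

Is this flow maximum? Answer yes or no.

Residual path src→3→1→dst has bottleneck 1 > 0.
Pushing 1 along it raises the flow to 2, so the given flow is not maximum.

No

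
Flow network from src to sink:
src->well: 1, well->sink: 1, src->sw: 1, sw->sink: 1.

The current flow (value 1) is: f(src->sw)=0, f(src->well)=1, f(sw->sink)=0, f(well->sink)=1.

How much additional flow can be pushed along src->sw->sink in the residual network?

1

Residual capacities along the path: src->sw: 1, sw->sink: 1.
Minimum is 1.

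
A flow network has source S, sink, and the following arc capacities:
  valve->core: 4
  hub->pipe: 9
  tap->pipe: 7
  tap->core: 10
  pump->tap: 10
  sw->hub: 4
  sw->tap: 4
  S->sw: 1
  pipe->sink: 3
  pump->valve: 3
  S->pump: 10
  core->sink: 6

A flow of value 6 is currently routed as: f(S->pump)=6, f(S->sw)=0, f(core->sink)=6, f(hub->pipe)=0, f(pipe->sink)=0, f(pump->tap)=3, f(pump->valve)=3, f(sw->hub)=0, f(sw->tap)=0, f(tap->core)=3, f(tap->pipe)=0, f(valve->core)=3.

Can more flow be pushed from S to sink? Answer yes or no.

Yes

Residual path S->pump->tap->pipe->sink has bottleneck 3 > 0.
Pushing 3 along it raises the flow to 9, so the given flow is not maximum.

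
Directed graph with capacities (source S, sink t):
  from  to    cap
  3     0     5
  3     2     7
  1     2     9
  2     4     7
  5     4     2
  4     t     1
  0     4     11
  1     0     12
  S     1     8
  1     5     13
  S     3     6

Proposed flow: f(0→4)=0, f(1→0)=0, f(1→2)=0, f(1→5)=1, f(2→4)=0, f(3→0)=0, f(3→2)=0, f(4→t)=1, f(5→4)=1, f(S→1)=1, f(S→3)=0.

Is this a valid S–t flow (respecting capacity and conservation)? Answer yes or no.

Every edge has 0 ≤ f(e) ≤ cap(e).
At each intermediate node, inflow equals outflow.

Yes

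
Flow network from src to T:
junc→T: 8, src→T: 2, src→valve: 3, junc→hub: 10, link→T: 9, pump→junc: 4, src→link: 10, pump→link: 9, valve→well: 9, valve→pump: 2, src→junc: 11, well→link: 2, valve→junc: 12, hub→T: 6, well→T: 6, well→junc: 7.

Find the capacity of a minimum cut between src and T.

25

Max flow = 25 (via 5 augmenting paths).
In the residual at optimum, the set reachable from src is {link, src}.
Cut edges: src→valve (cap 3), src→junc (cap 11), src→T (cap 2), link→T (cap 9). Sum = 25.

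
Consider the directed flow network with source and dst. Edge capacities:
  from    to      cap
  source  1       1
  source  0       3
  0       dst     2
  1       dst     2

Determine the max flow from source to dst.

Augment source->1->dst: bottleneck 1. Total 1.
Augment source->0->dst: bottleneck 2. Total 3.
No augmenting path remains in the residual graph.

3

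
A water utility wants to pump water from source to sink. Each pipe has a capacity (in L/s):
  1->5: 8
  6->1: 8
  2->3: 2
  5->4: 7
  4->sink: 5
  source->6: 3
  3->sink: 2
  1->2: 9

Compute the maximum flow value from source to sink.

Augment source->6->1->5->4->sink: bottleneck 3. Total 3.
No augmenting path remains in the residual graph.

3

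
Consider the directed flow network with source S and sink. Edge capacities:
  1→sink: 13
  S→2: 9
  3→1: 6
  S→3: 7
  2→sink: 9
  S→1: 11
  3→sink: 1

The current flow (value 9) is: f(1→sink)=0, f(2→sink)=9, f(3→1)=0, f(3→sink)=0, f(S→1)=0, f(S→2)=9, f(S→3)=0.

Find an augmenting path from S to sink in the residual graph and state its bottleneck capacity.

Residual along S→3→sink: S→3: 7, 3→sink: 1.
Bottleneck = min = 1.

S→3→sink, bottleneck 1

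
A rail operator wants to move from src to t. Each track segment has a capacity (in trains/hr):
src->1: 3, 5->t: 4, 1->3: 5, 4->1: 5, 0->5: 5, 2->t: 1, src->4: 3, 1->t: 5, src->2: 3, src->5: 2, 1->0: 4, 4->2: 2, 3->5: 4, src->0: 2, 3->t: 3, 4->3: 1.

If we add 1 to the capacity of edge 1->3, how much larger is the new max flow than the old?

Original max flow = 11.
Edge 1->3 does not cross the min cut (source side {2, src}), so extra capacity there cannot help.
New max flow = 11. Increase = 0.

0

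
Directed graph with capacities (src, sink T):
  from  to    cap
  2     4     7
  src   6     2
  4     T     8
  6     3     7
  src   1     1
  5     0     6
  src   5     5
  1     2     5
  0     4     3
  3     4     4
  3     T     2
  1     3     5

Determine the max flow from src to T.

6

Augment src→6→3→T: bottleneck 2. Total 2.
Augment src→5→0→4→T: bottleneck 3. Total 5.
Augment src→1→3→4→T: bottleneck 1. Total 6.
No augmenting path remains in the residual graph.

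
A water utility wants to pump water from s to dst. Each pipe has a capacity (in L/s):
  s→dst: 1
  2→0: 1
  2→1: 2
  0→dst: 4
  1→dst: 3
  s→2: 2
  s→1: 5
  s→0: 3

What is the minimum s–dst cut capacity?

8

Max flow = 8 (via 4 augmenting paths).
In the residual at optimum, the set reachable from s is {1, 2, s}.
Cut edges: s→0 (cap 3), s→dst (cap 1), 2→0 (cap 1), 1→dst (cap 3). Sum = 8.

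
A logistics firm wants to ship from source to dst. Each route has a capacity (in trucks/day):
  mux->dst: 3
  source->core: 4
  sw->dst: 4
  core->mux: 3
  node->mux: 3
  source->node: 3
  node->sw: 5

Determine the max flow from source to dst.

6

Augment source->core->mux->dst: bottleneck 3. Total 3.
Augment source->node->sw->dst: bottleneck 3. Total 6.
No augmenting path remains in the residual graph.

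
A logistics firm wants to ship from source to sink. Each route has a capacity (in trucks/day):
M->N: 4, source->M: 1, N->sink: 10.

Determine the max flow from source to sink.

1

Augment source->M->N->sink: bottleneck 1. Total 1.
No augmenting path remains in the residual graph.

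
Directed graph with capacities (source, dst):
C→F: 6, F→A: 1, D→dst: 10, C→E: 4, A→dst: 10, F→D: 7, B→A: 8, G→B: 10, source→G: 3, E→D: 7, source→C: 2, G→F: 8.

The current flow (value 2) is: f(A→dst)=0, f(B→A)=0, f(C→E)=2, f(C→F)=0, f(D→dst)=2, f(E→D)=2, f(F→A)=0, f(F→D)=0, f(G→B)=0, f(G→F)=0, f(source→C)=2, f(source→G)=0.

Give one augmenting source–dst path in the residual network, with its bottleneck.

source→G→F→D→dst, bottleneck 3

Residual along source→G→F→D→dst: source→G: 3, G→F: 8, F→D: 7, D→dst: 8.
Bottleneck = min = 3.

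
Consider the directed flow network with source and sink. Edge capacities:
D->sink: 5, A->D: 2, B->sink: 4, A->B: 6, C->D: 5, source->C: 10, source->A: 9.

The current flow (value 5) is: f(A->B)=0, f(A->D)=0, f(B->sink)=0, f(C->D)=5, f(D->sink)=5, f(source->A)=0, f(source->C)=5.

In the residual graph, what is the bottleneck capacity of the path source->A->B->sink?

Residual capacities along the path: source->A: 9, A->B: 6, B->sink: 4.
Minimum is 4.

4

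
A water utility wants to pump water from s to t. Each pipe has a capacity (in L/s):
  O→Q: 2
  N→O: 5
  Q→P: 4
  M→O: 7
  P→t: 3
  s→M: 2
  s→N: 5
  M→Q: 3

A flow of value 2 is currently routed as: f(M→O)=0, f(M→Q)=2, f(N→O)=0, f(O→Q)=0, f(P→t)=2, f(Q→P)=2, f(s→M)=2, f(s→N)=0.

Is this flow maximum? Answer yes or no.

Residual path s→N→O→Q→P→t has bottleneck 1 > 0.
Pushing 1 along it raises the flow to 3, so the given flow is not maximum.

No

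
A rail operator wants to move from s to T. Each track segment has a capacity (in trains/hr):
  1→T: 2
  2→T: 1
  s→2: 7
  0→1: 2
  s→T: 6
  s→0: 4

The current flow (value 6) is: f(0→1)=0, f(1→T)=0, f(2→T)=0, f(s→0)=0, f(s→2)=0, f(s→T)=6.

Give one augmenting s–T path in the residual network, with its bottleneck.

Residual along s→2→T: s→2: 7, 2→T: 1.
Bottleneck = min = 1.

s→2→T, bottleneck 1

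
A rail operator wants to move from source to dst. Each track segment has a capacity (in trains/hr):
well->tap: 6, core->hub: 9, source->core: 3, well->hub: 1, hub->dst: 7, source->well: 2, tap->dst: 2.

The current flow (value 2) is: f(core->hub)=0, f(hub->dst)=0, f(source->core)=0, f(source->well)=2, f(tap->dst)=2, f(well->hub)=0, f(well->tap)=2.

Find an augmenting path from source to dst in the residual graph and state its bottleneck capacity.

Residual along source->core->hub->dst: source->core: 3, core->hub: 9, hub->dst: 7.
Bottleneck = min = 3.

source->core->hub->dst, bottleneck 3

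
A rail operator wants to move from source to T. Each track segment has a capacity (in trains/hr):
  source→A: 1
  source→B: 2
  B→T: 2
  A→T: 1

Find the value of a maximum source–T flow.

Augment source→B→T: bottleneck 2. Total 2.
Augment source→A→T: bottleneck 1. Total 3.
No augmenting path remains in the residual graph.

3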